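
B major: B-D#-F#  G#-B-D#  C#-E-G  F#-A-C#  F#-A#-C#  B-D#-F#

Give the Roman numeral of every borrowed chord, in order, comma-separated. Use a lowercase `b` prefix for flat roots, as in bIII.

B major has the diatonic set B, C#m, D#m, E, F#, G#m, A#dim. B–D#–F# = B, G#–B–D# = G#m and F#–A#–C# = F# all belong to that set. But C#–E–G is foreign: the diatonic ii on degree 2 is C#m, whereas C#dim comes from B minor. It is labeled ii°. F#–A–C# is not: scale degree 5 in B major carries F# (V). In B minor the chord on that degree is F#m, so here it functions as v, borrowed from the parallel minor.

ii°, v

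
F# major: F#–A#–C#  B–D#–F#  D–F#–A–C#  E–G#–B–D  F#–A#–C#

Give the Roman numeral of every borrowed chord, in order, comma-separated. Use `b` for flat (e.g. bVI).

In F# major the diatonic chords are F#, G#m, A#m, B, C#, D#m, E#dim. Of the given chords, F#–A#–C# = F# and B–D#–F# = B are diatonic. D–F#–A–C# doesn't fit — on degree 6 F# major would have D#m (vi). Dmaj7 is the degree-6 chord of F# minor, so it is the borrowed bVImaj7. But E–G#–B–D is foreign: the diatonic vii° on degree 7 is E#dim, whereas E7 comes from F# minor. It is labeled bVII7.

bVImaj7, bVII7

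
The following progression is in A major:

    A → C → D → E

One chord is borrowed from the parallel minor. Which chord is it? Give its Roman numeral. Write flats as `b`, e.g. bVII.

bIII

The diatonic triads in A major are A, Bm, C#m, D, E, F#m, G#dim. A, D and E are all diatonic. But C (C–E–G) is foreign: the diatonic iii on degree 3 is C#m, whereas C comes from A minor. It is labeled bIII.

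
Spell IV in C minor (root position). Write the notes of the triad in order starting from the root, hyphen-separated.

F-A-C

The root, F, is scale degree 4 — the same note in C minor and C major; only the chord quality changes. Building the major chord from the parallel major on F: F–A–C.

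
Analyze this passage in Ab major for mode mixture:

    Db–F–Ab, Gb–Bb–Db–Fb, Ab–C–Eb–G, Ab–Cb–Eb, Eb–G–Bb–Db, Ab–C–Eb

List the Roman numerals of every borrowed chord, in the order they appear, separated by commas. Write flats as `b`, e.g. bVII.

In Ab major the diatonic chords are Ab, Bbm, Cm, Db, Eb, Fm, Gdim. Of the given chords, Db–F–Ab = Db, Ab–C–Eb–G = Abmaj7, Eb–G–Bb–Db = Eb7 and Ab–C–Eb = Ab are diatonic. Gb–Bb–Db–Fb is not: scale degree 7 in Ab major carries Gdim (vii°). In Ab minor the chord on that degree is Gb7, so here it functions as bVII7, borrowed from the parallel minor. But Ab–Cb–Eb is foreign: the diatonic I on degree 1 is Ab, whereas Abm comes from Ab minor. It is labeled i.

bVII7, i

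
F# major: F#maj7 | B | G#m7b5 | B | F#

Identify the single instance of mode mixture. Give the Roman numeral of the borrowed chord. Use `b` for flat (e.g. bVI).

In F# major the diatonic chords are F#, G#m, A#m, B, C#, D#m, E#dim. Of the given chords, F#maj7, B and F# are diatonic. G#m7b5 (G#–B–D–F#) doesn't fit — on degree 2 F# major would have G#m (ii). G#m7b5 is the degree-2 chord of F# minor, so it is the borrowed iiø7.

iiø7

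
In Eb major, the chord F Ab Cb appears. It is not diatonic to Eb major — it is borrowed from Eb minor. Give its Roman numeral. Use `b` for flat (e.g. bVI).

ii°

The root F is the diatonic 2nd degree of Eb major; the borrowing shows in the chord quality. The diatonic chord on degree 2 would be Fm (ii), but F–Ab–Cb is the diminished chord from Eb minor. As a borrowed chord it is labeled ii°.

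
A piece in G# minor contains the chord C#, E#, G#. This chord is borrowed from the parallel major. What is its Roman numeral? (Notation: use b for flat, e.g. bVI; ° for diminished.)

C# is scale degree 4 in G# minor. The diatonic chord on degree 4 would be C#m (iv), but C#–E#–G# is the major chord from G# major. As a borrowed chord it is labeled IV.

IV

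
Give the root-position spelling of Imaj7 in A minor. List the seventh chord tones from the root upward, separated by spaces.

Imaj7 is built on scale degree 1, which is A in both A minor and its parallel. Building the major-seventh chord from the parallel major on A: A–C#–E–G#.

A C# E G#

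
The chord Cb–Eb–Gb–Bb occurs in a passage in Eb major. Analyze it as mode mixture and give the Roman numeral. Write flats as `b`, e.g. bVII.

Cb is the lowered form of scale degree 6 in Eb major (the diatonic degree 6 is C). Cb–Eb–Gb–Bb is a major-seventh chord — the form found in Eb minor, not the diatonic vi (Cm). Borrowed into Eb major it is written bVImaj7.

bVImaj7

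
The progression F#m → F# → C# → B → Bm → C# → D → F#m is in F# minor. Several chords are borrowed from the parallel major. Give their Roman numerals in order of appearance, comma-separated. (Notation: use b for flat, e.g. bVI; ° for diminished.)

I, IV

In F# minor (with V from harmonic minor) the diatonic chords are F#m, G#dim, A, Bm, C#, D, E. F#m, C#, Bm and D all belong to that set. F# (F#–A#–C#) doesn't fit — on degree 1 F# minor would have F#m (i). F# is the degree-1 chord of F# major, so it is the borrowed I. B (B–D#–F#) doesn't fit — on degree 4 F# minor would have Bm (iv). B is the degree-4 chord of F# major, so it is the borrowed IV.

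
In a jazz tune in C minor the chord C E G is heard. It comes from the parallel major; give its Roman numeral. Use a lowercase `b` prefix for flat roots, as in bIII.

I

The root C is the diatonic 1st degree of C minor; the borrowing shows in the chord quality. C–E–G is a major chord — the form found in C major, not the diatonic i (Cm). Borrowed into C minor it is written I.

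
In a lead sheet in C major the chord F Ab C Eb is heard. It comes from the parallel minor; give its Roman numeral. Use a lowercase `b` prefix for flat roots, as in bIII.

iv7

The root F is the diatonic 4th degree of C major; the borrowing shows in the chord quality. F–Ab–C–Eb is a minor-seventh chord — the form found in C minor, not the diatonic IV (F). Borrowed into C major it is written iv7.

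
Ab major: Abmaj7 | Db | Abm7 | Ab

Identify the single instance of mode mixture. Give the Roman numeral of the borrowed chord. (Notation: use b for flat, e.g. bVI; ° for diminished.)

In Ab major the diatonic chords are Ab, Bbm, Cm, Db, Eb, Fm, Gdim. Abmaj7, Db and Ab are all diatonic. Abm7 (Ab–Cb–Eb–Gb) is not: scale degree 1 in Ab major carries Ab (I). In Ab minor the chord on that degree is Abm7, so here it functions as i7, borrowed from the parallel minor.

i7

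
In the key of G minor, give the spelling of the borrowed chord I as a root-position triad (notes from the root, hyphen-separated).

G-B-D

I is built on scale degree 1, which is G in both G minor and its parallel. Building the major chord from the parallel major on G: G–B–D.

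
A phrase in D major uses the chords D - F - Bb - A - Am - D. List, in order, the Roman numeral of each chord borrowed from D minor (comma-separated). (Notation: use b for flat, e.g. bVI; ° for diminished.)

In D major the diatonic chords are D, Em, F#m, G, A, Bm, C#dim. D and A are both diatonic. F (F–A–C) is not: scale degree 3 in D major carries F#m (iii). In D minor the chord on that degree is F, so here it functions as bIII, borrowed from the parallel minor. But Bb (Bb–D–F) is foreign: the diatonic vi on degree 6 is Bm, whereas Bb comes from D minor. It is labeled bVI. But Am (A–C–E) is foreign: the diatonic V on degree 5 is A, whereas Am comes from D minor. It is labeled v.

bIII, bVI, v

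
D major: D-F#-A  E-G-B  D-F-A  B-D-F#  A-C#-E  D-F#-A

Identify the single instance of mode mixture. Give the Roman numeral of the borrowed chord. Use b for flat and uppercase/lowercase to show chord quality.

i

In D major the diatonic chords are D, Em, F#m, G, A, Bm, C#dim. D–F#–A = D, E–G–B = Em, B–D–F# = Bm and A–C#–E = A are all diatonic. D–F–A is not: scale degree 1 in D major carries D (I). In D minor the chord on that degree is Dm, so here it functions as i, borrowed from the parallel minor.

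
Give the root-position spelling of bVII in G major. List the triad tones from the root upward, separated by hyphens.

The root of bVII is the lowered 7th degree: F# becomes F. Building the major chord from the parallel minor on F: F–A–C.

F-A-C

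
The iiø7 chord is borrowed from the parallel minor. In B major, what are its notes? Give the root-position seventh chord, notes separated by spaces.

iiø7 is built on scale degree 2, which is C# in both B major and its parallel. Stacking thirds in B minor on C# gives C#–E–G–B.

C# E G B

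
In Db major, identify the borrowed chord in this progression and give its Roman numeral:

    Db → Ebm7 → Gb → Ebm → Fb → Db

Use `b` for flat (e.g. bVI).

bIII

The diatonic triads in Db major are Db, Ebm, Fm, Gb, Ab, Bbm, Cdim. Of the given chords, Db, Ebm7, Gb and Ebm are diatonic. But Fb (Fb–Ab–Cb) is foreign: the diatonic iii on degree 3 is Fm, whereas Fb comes from Db minor. It is labeled bIII.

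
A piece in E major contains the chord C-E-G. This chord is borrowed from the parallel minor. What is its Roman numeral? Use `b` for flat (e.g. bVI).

The root C is the lowered 6th scale degree — diatonically E major has C# there. Diatonically E major has C#m (vi) on that degree; C–E–G is instead the major chord native to E minor, so it takes the label bVI.

bVI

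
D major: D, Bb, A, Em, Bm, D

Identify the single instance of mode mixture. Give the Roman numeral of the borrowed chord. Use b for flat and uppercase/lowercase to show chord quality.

D major has the diatonic set D, Em, F#m, G, A, Bm, C#dim. D, A, Em and Bm all belong to that set. Bb (Bb–D–F) doesn't fit — on degree 6 D major would have Bm (vi). Bb is the degree-6 chord of D minor, so it is the borrowed bVI.

bVI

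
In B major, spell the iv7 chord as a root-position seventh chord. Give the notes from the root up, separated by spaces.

E G B D

The root, E, is scale degree 4 — the same note in B major and B minor; only the chord quality changes. Building the minor-seventh chord from the parallel minor on E: E–G–B–D.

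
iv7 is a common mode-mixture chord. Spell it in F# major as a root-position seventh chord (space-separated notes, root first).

B D F# A

iv7 is built on scale degree 4, which is B in both F# major and its parallel. Stacking thirds in F# minor on B gives B–D–F#–A.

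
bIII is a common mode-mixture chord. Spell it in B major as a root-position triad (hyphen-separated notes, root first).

D-F#-A

Scale degree 3 in B major is D#. bIII uses the lowered form, D, taken from B minor. Building the major chord from the parallel minor on D: D–F#–A.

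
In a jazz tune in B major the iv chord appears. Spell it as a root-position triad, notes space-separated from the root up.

The root, E, is scale degree 4 — the same note in B major and B minor; only the chord quality changes. Stacking thirds in B minor on E gives E–G–B.

E G B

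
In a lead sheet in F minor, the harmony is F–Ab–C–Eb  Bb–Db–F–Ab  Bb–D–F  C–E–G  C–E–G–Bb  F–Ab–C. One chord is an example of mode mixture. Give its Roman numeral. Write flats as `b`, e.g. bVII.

F minor has the diatonic set Fm, Gdim, Ab, Bbm, C, Db, Eb (with V from harmonic minor). F–Ab–C–Eb = Fm7, Bb–Db–F–Ab = Bbm7, C–E–G = C, C–E–G–Bb = C7 and F–Ab–C = Fm are all diatonic. Bb–D–F is not: scale degree 4 in F minor carries Bbm (iv). In F major the chord on that degree is Bb, so here it functions as IV, borrowed from the parallel major.

IV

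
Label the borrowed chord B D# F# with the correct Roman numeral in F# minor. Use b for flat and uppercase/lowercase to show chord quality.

B is scale degree 4 in F# minor. Diatonically F# minor has Bm (iv) on that degree; B–D#–F# is instead the major chord native to F# major, so it takes the label IV.

IV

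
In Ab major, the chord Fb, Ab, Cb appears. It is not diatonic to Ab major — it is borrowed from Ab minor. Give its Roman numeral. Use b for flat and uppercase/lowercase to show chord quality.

Fb is the lowered form of scale degree 6 in Ab major (the diatonic degree 6 is F). The diatonic chord on degree 6 would be Fm (vi), but Fb–Ab–Cb is the major chord from Ab minor. As a borrowed chord it is labeled bVI.

bVI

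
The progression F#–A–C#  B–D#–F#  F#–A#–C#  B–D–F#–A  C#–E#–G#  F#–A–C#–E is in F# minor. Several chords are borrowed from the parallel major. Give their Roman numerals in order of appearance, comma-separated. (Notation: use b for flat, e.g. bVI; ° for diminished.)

In F# minor (with V from harmonic minor) the diatonic chords are F#m, G#dim, A, Bm, C#, D, E. F#–A–C# = F#m, B–D–F#–A = Bm7, C#–E#–G# = C# and F#–A–C#–E = F#m7 all belong to that set. But B–D#–F# is foreign: the diatonic iv on degree 4 is Bm, whereas B comes from F# major. It is labeled IV. F#–A#–C# is not: scale degree 1 in F# minor carries F#m (i). In F# major the chord on that degree is F#, so here it functions as I, borrowed from the parallel major.

IV, I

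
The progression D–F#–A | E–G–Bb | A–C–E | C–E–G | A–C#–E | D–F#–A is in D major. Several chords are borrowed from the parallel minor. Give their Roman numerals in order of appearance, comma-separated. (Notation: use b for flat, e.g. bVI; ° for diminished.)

ii°, v, bVII

D major has the diatonic set D, Em, F#m, G, A, Bm, C#dim. D–F#–A = D and A–C#–E = A are both diatonic. But E–G–Bb is foreign: the diatonic ii on degree 2 is Em, whereas Edim comes from D minor. It is labeled ii°. But A–C–E is foreign: the diatonic V on degree 5 is A, whereas Am comes from D minor. It is labeled v. C–E–G is not: scale degree 7 in D major carries C#dim (vii°). In D minor the chord on that degree is C, so here it functions as bVII, borrowed from the parallel minor.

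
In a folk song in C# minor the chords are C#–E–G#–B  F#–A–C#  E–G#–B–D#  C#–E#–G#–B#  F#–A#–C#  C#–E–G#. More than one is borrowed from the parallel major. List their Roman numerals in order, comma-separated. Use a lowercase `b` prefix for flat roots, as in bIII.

Imaj7, IV

C# minor has the diatonic set C#m, D#dim, E, F#m, G#, A, B (with V from harmonic minor). Of the given chords, C#–E–G#–B = C#m7, F#–A–C# = F#m, E–G#–B–D# = Emaj7 and C#–E–G# = C#m are diatonic. C#–E#–G#–B# doesn't fit — on degree 1 C# minor would have C#m (i). C#maj7 is the degree-1 chord of C# major, so it is the borrowed Imaj7. F#–A#–C# doesn't fit — on degree 4 C# minor would have F#m (iv). F# is the degree-4 chord of C# major, so it is the borrowed IV.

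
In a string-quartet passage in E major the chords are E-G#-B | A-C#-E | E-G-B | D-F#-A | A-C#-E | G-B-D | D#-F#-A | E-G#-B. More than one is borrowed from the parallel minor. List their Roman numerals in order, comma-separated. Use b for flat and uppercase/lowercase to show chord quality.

i, bVII, bIII

The diatonic triads in E major are E, F#m, G#m, A, B, C#m, D#dim. E–G#–B = E, A–C#–E = A and D#–F#–A = D#dim all belong to that set. But E–G–B is foreign: the diatonic I on degree 1 is E, whereas Em comes from E minor. It is labeled i. D–F#–A doesn't fit — on degree 7 E major would have D#dim (vii°). D is the degree-7 chord of E minor, so it is the borrowed bVII. But G–B–D is foreign: the diatonic iii on degree 3 is G#m, whereas G comes from E minor. It is labeled bIII.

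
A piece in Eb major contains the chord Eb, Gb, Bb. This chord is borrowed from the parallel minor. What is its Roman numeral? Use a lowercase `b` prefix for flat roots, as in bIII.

i

The root Eb is the diatonic 1st degree of Eb major; the borrowing shows in the chord quality. Eb–Gb–Bb is a minor chord — the form found in Eb minor, not the diatonic I (Eb). Borrowed into Eb major it is written i.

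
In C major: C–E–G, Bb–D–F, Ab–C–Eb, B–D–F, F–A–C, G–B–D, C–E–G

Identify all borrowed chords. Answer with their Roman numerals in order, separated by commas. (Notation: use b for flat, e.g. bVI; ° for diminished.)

bVII, bVI

C major has the diatonic set C, Dm, Em, F, G, Am, Bdim. Of the given chords, C–E–G = C, B–D–F = Bdim, F–A–C = F and G–B–D = G are diatonic. But Bb–D–F is foreign: the diatonic vii° on degree 7 is Bdim, whereas Bb comes from C minor. It is labeled bVII. But Ab–C–Eb is foreign: the diatonic vi on degree 6 is Am, whereas Ab comes from C minor. It is labeled bVI.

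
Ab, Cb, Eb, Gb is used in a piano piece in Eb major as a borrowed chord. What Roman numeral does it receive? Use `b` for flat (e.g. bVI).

Ab is scale degree 4 in Eb major. Diatonically Eb major has Ab (IV) on that degree; Ab–Cb–Eb–Gb is instead the minor-seventh chord native to Eb minor, so it takes the label iv7.

iv7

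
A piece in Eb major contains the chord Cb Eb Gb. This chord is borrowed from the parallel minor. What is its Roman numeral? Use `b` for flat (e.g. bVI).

The root Cb is the lowered 6th scale degree — diatonically Eb major has C there. Diatonically Eb major has Cm (vi) on that degree; Cb–Eb–Gb is instead the major chord native to Eb minor, so it takes the label bVI.

bVI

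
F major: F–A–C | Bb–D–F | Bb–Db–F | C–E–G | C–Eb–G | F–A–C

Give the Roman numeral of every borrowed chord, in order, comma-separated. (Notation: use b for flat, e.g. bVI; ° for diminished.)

The diatonic triads in F major are F, Gm, Am, Bb, C, Dm, Edim. F–A–C = F, Bb–D–F = Bb and C–E–G = C are all diatonic. But Bb–Db–F is foreign: the diatonic IV on degree 4 is Bb, whereas Bbm comes from F minor. It is labeled iv. C–Eb–G doesn't fit — on degree 5 F major would have C (V). Cm is the degree-5 chord of F minor, so it is the borrowed v.

iv, v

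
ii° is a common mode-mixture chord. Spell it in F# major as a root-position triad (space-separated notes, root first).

The root, G#, is scale degree 2 — the same note in F# major and F# minor; only the chord quality changes. In F# minor the chord on G# is G#–B–D.

G# B D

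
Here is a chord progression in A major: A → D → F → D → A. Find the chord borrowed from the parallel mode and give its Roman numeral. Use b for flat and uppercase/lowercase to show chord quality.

The diatonic triads in A major are A, Bm, C#m, D, E, F#m, G#dim. Of the given chords, A and D are diatonic. F (F–A–C) is not: scale degree 6 in A major carries F#m (vi). In A minor the chord on that degree is F, so here it functions as bVI, borrowed from the parallel minor.

bVI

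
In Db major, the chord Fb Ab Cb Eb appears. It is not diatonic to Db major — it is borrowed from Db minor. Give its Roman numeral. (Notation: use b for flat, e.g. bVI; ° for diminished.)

In Db major scale degree 3 is F; Fb is its lowered form, from Db minor. The diatonic chord on degree 3 would be Fm (iii), but Fb–Ab–Cb–Eb is the major-seventh chord from Db minor. As a borrowed chord it is labeled bIIImaj7.

bIIImaj7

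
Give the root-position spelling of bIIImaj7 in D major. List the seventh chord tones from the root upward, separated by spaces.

F A C E

The root of bIIImaj7 is the lowered 3rd degree: F# becomes F. Building the major-seventh chord from the parallel minor on F: F–A–C–E.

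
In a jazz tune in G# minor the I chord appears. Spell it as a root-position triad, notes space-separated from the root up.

I is built on scale degree 1, which is G# in both G# minor and its parallel. In G# major the chord on G# is G#–B#–D#.

G# B# D#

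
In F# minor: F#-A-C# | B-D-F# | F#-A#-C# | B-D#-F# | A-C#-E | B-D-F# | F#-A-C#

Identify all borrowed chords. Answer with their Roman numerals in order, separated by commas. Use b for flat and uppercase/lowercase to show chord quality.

I, IV

In F# minor (with V from harmonic minor) the diatonic chords are F#m, G#dim, A, Bm, C#, D, E. F#–A–C# = F#m, B–D–F# = Bm and A–C#–E = A are all diatonic. But F#–A#–C# is foreign: the diatonic i on degree 1 is F#m, whereas F# comes from F# major. It is labeled I. B–D#–F# doesn't fit — on degree 4 F# minor would have Bm (iv). B is the degree-4 chord of F# major, so it is the borrowed IV.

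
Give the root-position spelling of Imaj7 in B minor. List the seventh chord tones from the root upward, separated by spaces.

Imaj7 is built on scale degree 1, which is B in both B minor and its parallel. Building the major-seventh chord from the parallel major on B: B–D#–F#–A#.

B D# F# A#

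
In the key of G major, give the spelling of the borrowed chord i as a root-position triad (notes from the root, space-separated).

i is built on scale degree 1, which is G in both G major and its parallel. Building the minor chord from the parallel minor on G: G–Bb–D.

G Bb D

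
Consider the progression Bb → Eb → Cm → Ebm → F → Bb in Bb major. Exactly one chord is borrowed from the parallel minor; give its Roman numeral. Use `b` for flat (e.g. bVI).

iv

Bb major has the diatonic set Bb, Cm, Dm, Eb, F, Gm, Adim. Of the given chords, Bb, Eb, Cm and F are diatonic. Ebm (Eb–Gb–Bb) is not: scale degree 4 in Bb major carries Eb (IV). In Bb minor the chord on that degree is Ebm, so here it functions as iv, borrowed from the parallel minor.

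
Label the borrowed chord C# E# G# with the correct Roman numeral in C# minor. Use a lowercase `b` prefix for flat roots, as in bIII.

I

C# is scale degree 1 in C# minor. The diatonic chord on degree 1 would be C#m (i), but C#–E#–G# is the major chord from C# major. As a borrowed chord it is labeled I.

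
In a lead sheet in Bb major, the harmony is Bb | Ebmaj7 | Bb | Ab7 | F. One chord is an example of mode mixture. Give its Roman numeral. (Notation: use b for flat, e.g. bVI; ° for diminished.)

Bb major has the diatonic set Bb, Cm, Dm, Eb, F, Gm, Adim. Of the given chords, Bb, Ebmaj7 and F are diatonic. But Ab7 (Ab–C–Eb–Gb) is foreign: the diatonic vii° on degree 7 is Adim, whereas Ab7 comes from Bb minor. It is labeled bVII7.

bVII7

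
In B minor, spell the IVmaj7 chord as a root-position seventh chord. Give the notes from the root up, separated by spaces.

E G# B D#

IVmaj7 is built on scale degree 4, which is E in both B minor and its parallel. In B major the chord on E is E–G#–B–D#.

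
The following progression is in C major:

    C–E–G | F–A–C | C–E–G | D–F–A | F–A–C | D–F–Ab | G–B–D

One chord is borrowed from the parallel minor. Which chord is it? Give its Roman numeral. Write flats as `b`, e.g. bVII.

C major has the diatonic set C, Dm, Em, F, G, Am, Bdim. C–E–G = C, F–A–C = F, D–F–A = Dm and G–B–D = G are all diatonic. D–F–Ab is not: scale degree 2 in C major carries Dm (ii). In C minor the chord on that degree is Ddim, so here it functions as ii°, borrowed from the parallel minor.

ii°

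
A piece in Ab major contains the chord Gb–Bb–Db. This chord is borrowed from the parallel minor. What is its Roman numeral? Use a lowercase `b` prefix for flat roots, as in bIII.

Gb is the lowered form of scale degree 7 in Ab major (the diatonic degree 7 is G). Diatonically Ab major has Gdim (vii°) on that degree; Gb–Bb–Db is instead the major chord native to Ab minor, so it takes the label bVII.

bVII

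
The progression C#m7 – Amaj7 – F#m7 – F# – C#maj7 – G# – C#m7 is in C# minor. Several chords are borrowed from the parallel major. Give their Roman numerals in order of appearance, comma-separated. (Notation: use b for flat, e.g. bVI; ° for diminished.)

In C# minor (with V from harmonic minor) the diatonic chords are C#m, D#dim, E, F#m, G#, A, B. Of the given chords, C#m7, Amaj7, F#m7 and G# are diatonic. F# (F#–A#–C#) is not: scale degree 4 in C# minor carries F#m (iv). In C# major the chord on that degree is F#, so here it functions as IV, borrowed from the parallel major. C#maj7 (C#–E#–G#–B#) is not: scale degree 1 in C# minor carries C#m (i). In C# major the chord on that degree is C#maj7, so here it functions as Imaj7, borrowed from the parallel major.

IV, Imaj7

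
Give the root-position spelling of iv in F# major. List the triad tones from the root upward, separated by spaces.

iv is built on scale degree 4, which is B in both F# major and its parallel. In F# minor the chord on B is B–D–F#.

B D F#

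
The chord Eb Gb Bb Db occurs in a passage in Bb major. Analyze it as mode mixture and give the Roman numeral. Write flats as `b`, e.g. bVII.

Eb is scale degree 4 in Bb major. Eb–Gb–Bb–Db is a minor-seventh chord — the form found in Bb minor, not the diatonic IV (Eb). Borrowed into Bb major it is written iv7.

iv7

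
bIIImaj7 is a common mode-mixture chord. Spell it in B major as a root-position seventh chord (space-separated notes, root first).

Scale degree 3 in B major is D#. bIIImaj7 uses the lowered form, D, taken from B minor. In B minor the chord on D is D–F#–A–C#.

D F# A C#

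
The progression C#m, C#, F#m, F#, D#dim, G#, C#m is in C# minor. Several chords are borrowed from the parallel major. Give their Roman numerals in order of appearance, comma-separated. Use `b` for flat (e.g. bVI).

I, IV

C# minor has the diatonic set C#m, D#dim, E, F#m, G#, A, B (with V from harmonic minor). C#m, F#m, D#dim and G# are all diatonic. C# (C#–E#–G#) doesn't fit — on degree 1 C# minor would have C#m (i). C# is the degree-1 chord of C# major, so it is the borrowed I. F# (F#–A#–C#) is not: scale degree 4 in C# minor carries F#m (iv). In C# major the chord on that degree is F#, so here it functions as IV, borrowed from the parallel major.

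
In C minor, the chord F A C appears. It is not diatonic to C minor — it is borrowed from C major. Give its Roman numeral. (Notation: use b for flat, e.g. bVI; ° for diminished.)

The root F is the diatonic 4th degree of C minor; the borrowing shows in the chord quality. The diatonic chord on degree 4 would be Fm (iv), but F–A–C is the major chord from C major. As a borrowed chord it is labeled IV.

IV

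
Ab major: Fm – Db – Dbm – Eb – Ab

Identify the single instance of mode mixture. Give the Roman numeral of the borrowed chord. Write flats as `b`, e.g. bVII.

iv

In Ab major the diatonic chords are Ab, Bbm, Cm, Db, Eb, Fm, Gdim. Of the given chords, Fm, Db, Eb and Ab are diatonic. Dbm (Db–Fb–Ab) is not: scale degree 4 in Ab major carries Db (IV). In Ab minor the chord on that degree is Dbm, so here it functions as iv, borrowed from the parallel minor.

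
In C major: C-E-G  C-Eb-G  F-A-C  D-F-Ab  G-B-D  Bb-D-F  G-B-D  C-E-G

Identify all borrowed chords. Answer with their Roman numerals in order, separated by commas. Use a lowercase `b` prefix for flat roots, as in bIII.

i, ii°, bVII

In C major the diatonic chords are C, Dm, Em, F, G, Am, Bdim. C–E–G = C, F–A–C = F and G–B–D = G all belong to that set. But C–Eb–G is foreign: the diatonic I on degree 1 is C, whereas Cm comes from C minor. It is labeled i. But D–F–Ab is foreign: the diatonic ii on degree 2 is Dm, whereas Ddim comes from C minor. It is labeled ii°. But Bb–D–F is foreign: the diatonic vii° on degree 7 is Bdim, whereas Bb comes from C minor. It is labeled bVII.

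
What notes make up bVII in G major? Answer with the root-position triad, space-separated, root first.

F A C

Scale degree 7 in G major is F#. bVII uses the lowered form, F, taken from G minor. In G minor the chord on F is F–A–C.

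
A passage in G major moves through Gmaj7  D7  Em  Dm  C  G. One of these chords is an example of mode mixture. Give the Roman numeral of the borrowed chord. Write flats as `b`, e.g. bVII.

In G major the diatonic chords are G, Am, Bm, C, D, Em, F#dim. Gmaj7, D7, Em, C and G all belong to that set. But Dm (D–F–A) is foreign: the diatonic V on degree 5 is D, whereas Dm comes from G minor. It is labeled v.

v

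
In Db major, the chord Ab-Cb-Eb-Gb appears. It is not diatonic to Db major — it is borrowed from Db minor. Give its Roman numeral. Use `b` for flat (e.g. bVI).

v7

Ab is scale degree 5 in Db major. The diatonic chord on degree 5 would be Ab (V), but Ab–Cb–Eb–Gb is the minor-seventh chord from Db minor. As a borrowed chord it is labeled v7.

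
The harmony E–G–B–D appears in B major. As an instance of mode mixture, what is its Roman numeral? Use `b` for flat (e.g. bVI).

The root E is the diatonic 4th degree of B major; the borrowing shows in the chord quality. E–G–B–D is a minor-seventh chord — the form found in B minor, not the diatonic IV (E). Borrowed into B major it is written iv7.

iv7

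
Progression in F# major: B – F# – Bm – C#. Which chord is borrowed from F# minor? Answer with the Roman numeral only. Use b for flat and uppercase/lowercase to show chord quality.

iv

The diatonic triads in F# major are F#, G#m, A#m, B, C#, D#m, E#dim. B, F# and C# are all diatonic. Bm (B–D–F#) is not: scale degree 4 in F# major carries B (IV). In F# minor the chord on that degree is Bm, so here it functions as iv, borrowed from the parallel minor.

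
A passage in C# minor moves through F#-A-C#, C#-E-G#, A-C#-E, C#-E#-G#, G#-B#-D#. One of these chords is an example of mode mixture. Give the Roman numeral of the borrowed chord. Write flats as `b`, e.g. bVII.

I

C# minor has the diatonic set C#m, D#dim, E, F#m, G#, A, B (with V from harmonic minor). F#–A–C# = F#m, C#–E–G# = C#m, A–C#–E = A and G#–B#–D# = G# all belong to that set. C#–E#–G# doesn't fit — on degree 1 C# minor would have C#m (i). C# is the degree-1 chord of C# major, so it is the borrowed I.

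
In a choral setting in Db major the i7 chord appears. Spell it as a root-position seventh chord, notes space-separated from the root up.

i7 is built on scale degree 1, which is Db in both Db major and its parallel. In Db minor the chord on Db is Db–Fb–Ab–Cb.

Db Fb Ab Cb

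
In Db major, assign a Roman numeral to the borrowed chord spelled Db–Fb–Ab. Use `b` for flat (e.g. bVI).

Db is scale degree 1 in Db major. Diatonically Db major has Db (I) on that degree; Db–Fb–Ab is instead the minor chord native to Db minor, so it takes the label i.

i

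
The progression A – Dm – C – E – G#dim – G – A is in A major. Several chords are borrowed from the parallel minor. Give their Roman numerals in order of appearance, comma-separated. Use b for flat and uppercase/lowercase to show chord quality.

A major has the diatonic set A, Bm, C#m, D, E, F#m, G#dim. A, E and G#dim all belong to that set. But Dm (D–F–A) is foreign: the diatonic IV on degree 4 is D, whereas Dm comes from A minor. It is labeled iv. But C (C–E–G) is foreign: the diatonic iii on degree 3 is C#m, whereas C comes from A minor. It is labeled bIII. But G (G–B–D) is foreign: the diatonic vii° on degree 7 is G#dim, whereas G comes from A minor. It is labeled bVII.

iv, bIII, bVII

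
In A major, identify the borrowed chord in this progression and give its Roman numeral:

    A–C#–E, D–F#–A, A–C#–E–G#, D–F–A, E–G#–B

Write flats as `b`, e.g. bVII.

iv

In A major the diatonic chords are A, Bm, C#m, D, E, F#m, G#dim. A–C#–E = A, D–F#–A = D, A–C#–E–G# = Amaj7 and E–G#–B = E are all diatonic. But D–F–A is foreign: the diatonic IV on degree 4 is D, whereas Dm comes from A minor. It is labeled iv.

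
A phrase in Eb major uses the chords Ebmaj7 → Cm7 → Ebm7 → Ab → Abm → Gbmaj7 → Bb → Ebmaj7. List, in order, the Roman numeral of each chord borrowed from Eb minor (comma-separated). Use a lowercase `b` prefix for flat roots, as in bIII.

In Eb major the diatonic chords are Eb, Fm, Gm, Ab, Bb, Cm, Ddim. Ebmaj7, Cm7, Ab and Bb are all diatonic. But Ebm7 (Eb–Gb–Bb–Db) is foreign: the diatonic I on degree 1 is Eb, whereas Ebm7 comes from Eb minor. It is labeled i7. But Abm (Ab–Cb–Eb) is foreign: the diatonic IV on degree 4 is Ab, whereas Abm comes from Eb minor. It is labeled iv. Gbmaj7 (Gb–Bb–Db–F) doesn't fit — on degree 3 Eb major would have Gm (iii). Gbmaj7 is the degree-3 chord of Eb minor, so it is the borrowed bIIImaj7.

i7, iv, bIIImaj7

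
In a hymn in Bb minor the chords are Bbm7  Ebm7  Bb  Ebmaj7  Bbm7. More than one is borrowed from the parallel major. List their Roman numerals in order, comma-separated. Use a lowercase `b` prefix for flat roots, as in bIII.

The diatonic triads in Bb minor (with V from harmonic minor) are Bbm, Cdim, Db, Ebm, F, Gb, Ab. Of the given chords, Bbm7 and Ebm7 are diatonic. But Bb (Bb–D–F) is foreign: the diatonic i on degree 1 is Bbm, whereas Bb comes from Bb major. It is labeled I. But Ebmaj7 (Eb–G–Bb–D) is foreign: the diatonic iv on degree 4 is Ebm, whereas Ebmaj7 comes from Bb major. It is labeled IVmaj7.

I, IVmaj7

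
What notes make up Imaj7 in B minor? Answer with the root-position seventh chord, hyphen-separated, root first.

Imaj7 is built on scale degree 1, which is B in both B minor and its parallel. In B major the chord on B is B–D#–F#–A#.

B-D#-F#-A#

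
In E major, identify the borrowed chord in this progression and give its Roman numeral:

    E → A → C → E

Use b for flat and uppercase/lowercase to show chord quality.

bVI

The diatonic triads in E major are E, F#m, G#m, A, B, C#m, D#dim. Of the given chords, E and A are diatonic. C (C–E–G) doesn't fit — on degree 6 E major would have C#m (vi). C is the degree-6 chord of E minor, so it is the borrowed bVI.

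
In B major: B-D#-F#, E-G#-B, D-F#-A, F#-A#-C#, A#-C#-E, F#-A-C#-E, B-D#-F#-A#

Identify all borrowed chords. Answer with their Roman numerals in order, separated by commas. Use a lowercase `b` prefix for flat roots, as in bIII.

In B major the diatonic chords are B, C#m, D#m, E, F#, G#m, A#dim. Of the given chords, B–D#–F# = B, E–G#–B = E, F#–A#–C# = F#, A#–C#–E = A#dim and B–D#–F#–A# = Bmaj7 are diatonic. D–F#–A doesn't fit — on degree 3 B major would have D#m (iii). D is the degree-3 chord of B minor, so it is the borrowed bIII. F#–A–C#–E is not: scale degree 5 in B major carries F# (V). In B minor the chord on that degree is F#m7, so here it functions as v7, borrowed from the parallel minor.

bIII, v7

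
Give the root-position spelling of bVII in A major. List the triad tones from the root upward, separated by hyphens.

Scale degree 7 in A major is G#. bVII uses the lowered form, G, taken from A minor. Stacking thirds in A minor on G gives G–B–D.

G-B-D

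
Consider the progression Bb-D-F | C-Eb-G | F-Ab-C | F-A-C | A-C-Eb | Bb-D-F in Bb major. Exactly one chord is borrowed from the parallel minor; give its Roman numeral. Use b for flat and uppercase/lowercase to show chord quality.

The diatonic triads in Bb major are Bb, Cm, Dm, Eb, F, Gm, Adim. Bb–D–F = Bb, C–Eb–G = Cm, F–A–C = F and A–C–Eb = Adim are all diatonic. But F–Ab–C is foreign: the diatonic V on degree 5 is F, whereas Fm comes from Bb minor. It is labeled v.

v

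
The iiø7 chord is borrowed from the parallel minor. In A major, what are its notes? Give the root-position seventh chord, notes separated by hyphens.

iiø7 is built on scale degree 2, which is B in both A major and its parallel. Building the half-diminished-seventh chord from the parallel minor on B: B–D–F–A.

B-D-F-A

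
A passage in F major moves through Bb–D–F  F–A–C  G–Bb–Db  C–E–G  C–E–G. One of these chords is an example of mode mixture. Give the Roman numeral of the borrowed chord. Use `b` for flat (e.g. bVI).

In F major the diatonic chords are F, Gm, Am, Bb, C, Dm, Edim. Bb–D–F = Bb, F–A–C = F and C–E–G = C are all diatonic. But G–Bb–Db is foreign: the diatonic ii on degree 2 is Gm, whereas Gdim comes from F minor. It is labeled ii°.

ii°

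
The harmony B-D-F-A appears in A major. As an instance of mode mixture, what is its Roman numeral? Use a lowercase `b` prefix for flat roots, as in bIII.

iiø7

B is scale degree 2 in A major. Diatonically A major has Bm (ii) on that degree; B–D–F–A is instead the half-diminished-seventh chord native to A minor, so it takes the label iiø7.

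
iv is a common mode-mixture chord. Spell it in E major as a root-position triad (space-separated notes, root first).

A C E

iv is built on scale degree 4, which is A in both E major and its parallel. Stacking thirds in E minor on A gives A–C–E.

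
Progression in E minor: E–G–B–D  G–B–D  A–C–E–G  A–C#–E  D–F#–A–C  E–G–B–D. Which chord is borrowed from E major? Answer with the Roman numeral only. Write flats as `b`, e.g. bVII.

IV

E minor has the diatonic set Em, F#dim, G, Am, B, C, D (with V from harmonic minor). Of the given chords, E–G–B–D = Em7, G–B–D = G, A–C–E–G = Am7 and D–F#–A–C = D7 are diatonic. A–C#–E is not: scale degree 4 in E minor carries Am (iv). In E major the chord on that degree is A, so here it functions as IV, borrowed from the parallel major.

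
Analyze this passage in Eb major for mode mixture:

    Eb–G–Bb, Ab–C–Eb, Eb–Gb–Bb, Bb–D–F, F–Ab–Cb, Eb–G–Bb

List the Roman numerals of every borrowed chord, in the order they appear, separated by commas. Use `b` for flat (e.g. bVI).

i, ii°

In Eb major the diatonic chords are Eb, Fm, Gm, Ab, Bb, Cm, Ddim. Of the given chords, Eb–G–Bb = Eb, Ab–C–Eb = Ab and Bb–D–F = Bb are diatonic. Eb–Gb–Bb is not: scale degree 1 in Eb major carries Eb (I). In Eb minor the chord on that degree is Ebm, so here it functions as i, borrowed from the parallel minor. F–Ab–Cb is not: scale degree 2 in Eb major carries Fm (ii). In Eb minor the chord on that degree is Fdim, so here it functions as ii°, borrowed from the parallel minor.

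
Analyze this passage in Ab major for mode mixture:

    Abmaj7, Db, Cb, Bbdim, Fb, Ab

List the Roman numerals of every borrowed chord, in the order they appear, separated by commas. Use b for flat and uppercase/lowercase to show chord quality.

bIII, ii°, bVI

In Ab major the diatonic chords are Ab, Bbm, Cm, Db, Eb, Fm, Gdim. Abmaj7, Db and Ab all belong to that set. Cb (Cb–Eb–Gb) doesn't fit — on degree 3 Ab major would have Cm (iii). Cb is the degree-3 chord of Ab minor, so it is the borrowed bIII. Bbdim (Bb–Db–Fb) doesn't fit — on degree 2 Ab major would have Bbm (ii). Bbdim is the degree-2 chord of Ab minor, so it is the borrowed ii°. Fb (Fb–Ab–Cb) is not: scale degree 6 in Ab major carries Fm (vi). In Ab minor the chord on that degree is Fb, so here it functions as bVI, borrowed from the parallel minor.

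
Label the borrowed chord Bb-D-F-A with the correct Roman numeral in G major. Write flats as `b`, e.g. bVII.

bIIImaj7

In G major scale degree 3 is B; Bb is its lowered form, from G minor. The diatonic chord on degree 3 would be Bm (iii), but Bb–D–F–A is the major-seventh chord from G minor. As a borrowed chord it is labeled bIIImaj7.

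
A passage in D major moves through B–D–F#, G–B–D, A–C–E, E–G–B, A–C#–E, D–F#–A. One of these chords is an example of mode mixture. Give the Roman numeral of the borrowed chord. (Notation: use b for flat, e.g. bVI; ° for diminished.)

v

D major has the diatonic set D, Em, F#m, G, A, Bm, C#dim. B–D–F# = Bm, G–B–D = G, E–G–B = Em, A–C#–E = A and D–F#–A = D all belong to that set. A–C–E doesn't fit — on degree 5 D major would have A (V). Am is the degree-5 chord of D minor, so it is the borrowed v.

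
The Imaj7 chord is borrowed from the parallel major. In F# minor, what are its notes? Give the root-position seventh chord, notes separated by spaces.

F# A# C# E#

The root, F#, is scale degree 1 — the same note in F# minor and F# major; only the chord quality changes. Stacking thirds in F# major on F# gives F#–A#–C#–E#.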